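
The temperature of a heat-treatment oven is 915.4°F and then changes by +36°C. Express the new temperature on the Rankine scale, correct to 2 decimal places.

Initial temperature in Celsius: (915.4 - 32) × 5/9 = 490.7778°C.
Final Celsius temperature: 490.7778 + 36.0000 = 526.7778°C.
In Rankine: 526.7778 × 1.8 + 491.67 = 1439.87°R.

1439.87°R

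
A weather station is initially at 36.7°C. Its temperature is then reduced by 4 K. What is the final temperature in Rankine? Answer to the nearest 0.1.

550.5°R

The 4 K change is an interval; Kelvin and Celsius degrees are the same size, so ΔC = -4°C.
Final Celsius temperature: 36.7000 - 4.0000 = 32.7000°C.
In Rankine: 32.7000 × 1.8 + 491.67 = 550.5°R.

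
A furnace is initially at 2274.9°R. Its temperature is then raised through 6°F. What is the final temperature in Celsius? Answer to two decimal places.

Initial temperature in Celsius: (2274.9 - 491.67) × 5/9 = 990.6833°C.
The 6°F change is an interval, so only the factor 5/9 applies: +6 × 5/9 = +3.3333°C.
Final Celsius temperature: 990.6833 + 3.3333 = 994.0167°C.

994.02°C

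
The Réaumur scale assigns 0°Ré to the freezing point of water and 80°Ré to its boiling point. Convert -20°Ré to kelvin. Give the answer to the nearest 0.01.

Linear interpolation between the fixed points: C = (-20 - 0) × 100 / (80 - 0) = -25.0000°C.
Then -25.0000 + 273.15 = 248.15 K.

248.15 K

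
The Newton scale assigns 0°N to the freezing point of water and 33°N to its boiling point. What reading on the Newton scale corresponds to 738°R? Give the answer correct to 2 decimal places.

First in Celsius: (738 - 491.67) × 5/9 = 136.8500°C.
Linearly onto the Newton scale: 0 + (136.8500 / 100) × (33 - 0) = 45.16°N.

45.16°N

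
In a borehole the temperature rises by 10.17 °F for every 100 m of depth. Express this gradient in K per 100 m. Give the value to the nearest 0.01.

Since only a temperature interval is involved, the additive offset between the scales drops out.
A change of 1°F is a change of 5/9 K, so 10.17 × 5/9 = 5.65.

5.65 K/100 m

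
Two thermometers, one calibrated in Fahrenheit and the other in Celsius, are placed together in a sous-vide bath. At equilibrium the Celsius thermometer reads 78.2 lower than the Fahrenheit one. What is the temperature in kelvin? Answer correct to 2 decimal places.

330.90 K

Let x be the Fahrenheit reading; then the Celsius reading is 5/9·x - 17.7778.
(5/9·x - 17.7778) - x = -78.2  ⇒  (-4/9)·x = -60.4222  ⇒  x = 135.9500°F.
In Celsius: (135.95 - 32) × 5/9 = 57.7500°C.
In kelvin: 57.7500 + 273.15 = 330.90 K.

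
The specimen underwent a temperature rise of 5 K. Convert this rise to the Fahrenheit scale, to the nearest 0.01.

For a temperature interval the offset drops out; only the factor 1.8 applies.
5 × 1.8 = 9.00.

9.00°F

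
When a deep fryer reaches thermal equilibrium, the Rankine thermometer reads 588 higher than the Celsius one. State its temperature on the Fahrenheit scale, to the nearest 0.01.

Let x be the Celsius reading; then the Rankine reading is 1.8·x + 491.67.
(1.8·x + 491.67) - x = 588  ⇒  (0.8)·x = 96.33  ⇒  x = 120.4125°C.
In Fahrenheit: 120.4125 × 1.8 + 32 = 248.74°F.

248.74°F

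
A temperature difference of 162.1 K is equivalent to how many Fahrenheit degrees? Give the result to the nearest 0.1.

An interval of 1 K corresponds to 1.8°F.
162.1 × 1.8 = 291.8.

291.8°F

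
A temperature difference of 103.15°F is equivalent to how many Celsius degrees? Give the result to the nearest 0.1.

An interval of 1°F corresponds to 5/9°C.
103.15 × 5/9 = 57.3.

57.3°C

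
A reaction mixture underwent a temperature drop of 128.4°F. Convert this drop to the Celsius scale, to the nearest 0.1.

71.3°C

Only the scale ratio 5/9 matters for a change in temperature.
128.4 × 5/9 = 71.3.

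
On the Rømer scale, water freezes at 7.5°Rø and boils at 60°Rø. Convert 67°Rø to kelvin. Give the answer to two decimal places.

386.48 K

Linear interpolation between the fixed points: C = (67 - 7.5) × 100 / (60 - 7.5) = 113.3333°C.
Then 113.3333 + 273.15 = 386.48 K.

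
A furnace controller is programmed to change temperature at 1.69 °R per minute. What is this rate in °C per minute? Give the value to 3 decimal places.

0.939 °C/minute

Since only a temperature interval is involved, the additive offset between the scales drops out.
A change of 1°R is a change of 5/9°C, so 1.69 × 5/9 = 0.939.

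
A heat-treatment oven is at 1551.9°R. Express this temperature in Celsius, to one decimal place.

In Celsius: (1551.9 - 491.67) × 5/9 = 589.0167°C.

589.0°C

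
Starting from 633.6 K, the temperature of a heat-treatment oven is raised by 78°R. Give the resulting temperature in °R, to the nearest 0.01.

1218.48°R

Initial temperature in Celsius: 633.6 - 273.15 = 360.4500°C.
The 78°R change is an interval, so only the factor 5/9 applies: +78 × 5/9 = +43.3333°C.
Final Celsius temperature: 360.4500 + 43.3333 = 403.7833°C.
In Rankine: 403.7833 × 1.8 + 491.67 = 1218.48°R.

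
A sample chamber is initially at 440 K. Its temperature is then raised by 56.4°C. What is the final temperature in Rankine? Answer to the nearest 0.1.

Initial temperature in Celsius: 440 - 273.15 = 166.8500°C.
Final Celsius temperature: 166.8500 + 56.4000 = 223.2500°C.
In Rankine: 223.2500 × 1.8 + 491.67 = 893.5°R.

893.5°R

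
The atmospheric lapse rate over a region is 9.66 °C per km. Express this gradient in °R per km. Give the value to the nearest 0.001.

17.388 °R/km

The quantity depends on a temperature interval, so only the ratio of degree sizes applies; the offset between the scales is irrelevant.
A change of 1°C is a change of 1.8°R, so 9.66 × 1.8 = 17.388.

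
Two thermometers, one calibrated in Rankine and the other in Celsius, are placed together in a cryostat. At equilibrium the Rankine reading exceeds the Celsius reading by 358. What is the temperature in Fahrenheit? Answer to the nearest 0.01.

Let x be the Rankine reading; then the Celsius reading is 5/9·x - 273.15.
(5/9·x - 273.15) - x = -358  ⇒  (-4/9)·x = -84.85  ⇒  x = 190.9125°R.
In Celsius: (190.9125 - 491.67) × 5/9 = -167.0875°C.
In Fahrenheit: -167.0875 × 1.8 + 32 = -268.76°F.

-268.76°F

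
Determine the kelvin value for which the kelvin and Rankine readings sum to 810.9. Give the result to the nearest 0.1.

289.6 K

Let K be the kelvin reading. The Rankine reading is R = 1.8·K.
Require K + R = 810.9: (2.8)·K = 810.9.
K = (810.9) / (2.8) = 289.6.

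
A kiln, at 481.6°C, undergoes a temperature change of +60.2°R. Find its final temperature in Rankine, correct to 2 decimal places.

The 60.2°R change is an interval, so only the factor 5/9 applies: +60.2 × 5/9 = +33.4444°C.
Final Celsius temperature: 481.6000 + 33.4444 = 515.0444°C.
In Rankine: 515.0444 × 1.8 + 491.67 = 1418.75°R.

1418.75°R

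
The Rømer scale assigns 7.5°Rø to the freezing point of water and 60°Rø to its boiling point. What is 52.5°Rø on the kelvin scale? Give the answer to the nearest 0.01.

358.86 K

Linear interpolation between the fixed points: C = (52.5 - 7.5) × 100 / (60 - 7.5) = 85.7143°C.
Then 85.7143 + 273.15 = 358.86 K.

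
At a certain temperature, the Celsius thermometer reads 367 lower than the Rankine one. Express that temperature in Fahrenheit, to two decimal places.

Let x be the Rankine reading; then the Celsius reading is 5/9·x - 273.15.
(5/9·x - 273.15) - x = -367  ⇒  (-4/9)·x = -93.85  ⇒  x = 211.1625°R.
In Celsius: (211.1625 - 491.67) × 5/9 = -155.8375°C.
In Fahrenheit: -155.8375 × 1.8 + 32 = -248.51°F.

-248.51°F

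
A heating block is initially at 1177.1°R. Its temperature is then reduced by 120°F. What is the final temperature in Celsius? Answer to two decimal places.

Initial temperature in Celsius: (1177.1 - 491.67) × 5/9 = 380.7944°C.
The 120°F change is an interval, so only the factor 5/9 applies: -120 × 5/9 = -66.6667°C.
Final Celsius temperature: 380.7944 - 66.6667 = 314.1278°C.

314.13°C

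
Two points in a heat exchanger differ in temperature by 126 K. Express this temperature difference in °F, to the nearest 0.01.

226.80°F

An interval of 1 K corresponds to 1.8°F.
126 × 1.8 = 226.80.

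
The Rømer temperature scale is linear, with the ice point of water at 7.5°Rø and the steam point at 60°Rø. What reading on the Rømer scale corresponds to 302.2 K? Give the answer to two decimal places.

22.75°Rø

First in Celsius: 302.2 - 273.15 = 29.0500°C.
Linearly onto the Rømer scale: 7.5 + (29.0500 / 100) × (60 - 7.5) = 22.75°Rø.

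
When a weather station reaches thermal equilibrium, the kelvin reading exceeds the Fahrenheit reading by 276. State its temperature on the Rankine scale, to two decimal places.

413.26°R

Let x be the kelvin reading; then the Fahrenheit reading is 1.8·x - 459.67.
(1.8·x - 459.67) - x = -276  ⇒  (0.8)·x = 183.67  ⇒  x = 229.5875 K.
In Celsius: 229.5875 - 273.15 = -43.5625°C.
In Rankine: -43.5625 × 1.8 + 491.67 = 413.26°R.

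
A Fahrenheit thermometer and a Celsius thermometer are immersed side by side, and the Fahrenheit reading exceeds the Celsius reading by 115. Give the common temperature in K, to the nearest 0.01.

Let x be the Fahrenheit reading; then the Celsius reading is 5/9·x - 17.7778.
(5/9·x - 17.7778) - x = -115  ⇒  (-4/9)·x = -97.2222  ⇒  x = 218.7500°F.
In Celsius: (218.75 - 32) × 5/9 = 103.7500°C.
In kelvin: 103.7500 + 273.15 = 376.90 K.

376.90 K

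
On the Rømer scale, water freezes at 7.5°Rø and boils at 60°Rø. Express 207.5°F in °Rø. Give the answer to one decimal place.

First in Celsius: (207.5 - 32) × 5/9 = 97.5000°C.
Linearly onto the Rømer scale: 7.5 + (97.5000 / 100) × (60 - 7.5) = 58.7°Rø.

58.7°Rø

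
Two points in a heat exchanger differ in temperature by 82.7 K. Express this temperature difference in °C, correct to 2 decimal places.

Kelvin and Celsius degrees are the same size, so the interval is unchanged: 82.70.

82.70°C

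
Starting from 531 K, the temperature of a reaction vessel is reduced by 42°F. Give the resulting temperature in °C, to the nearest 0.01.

234.52°C

Initial temperature in Celsius: 531 - 273.15 = 257.8500°C.
The 42°F change is an interval, so only the factor 5/9 applies: -42 × 5/9 = -23.3333°C.
Final Celsius temperature: 257.8500 - 23.3333 = 234.5167°C.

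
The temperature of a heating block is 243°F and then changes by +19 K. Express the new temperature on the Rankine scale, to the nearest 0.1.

736.9°R

Initial temperature in Celsius: (243 - 32) × 5/9 = 117.2222°C.
The 19 K change is an interval; Kelvin and Celsius degrees are the same size, so ΔC = +19°C.
Final Celsius temperature: 117.2222 + 19.0000 = 136.2222°C.
In Rankine: 136.2222 × 1.8 + 491.67 = 736.9°R.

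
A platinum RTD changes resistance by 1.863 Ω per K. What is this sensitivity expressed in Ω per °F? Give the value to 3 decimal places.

1.035 Ω per °F

Since only a temperature interval is involved, the additive offset between the scales drops out.
A change of 1°F is a change of 5/9 K, so per °F the value is 1.863 × 5/9 = 1.035.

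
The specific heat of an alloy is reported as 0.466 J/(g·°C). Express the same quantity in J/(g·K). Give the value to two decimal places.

The quantity depends on a temperature interval, so only the ratio of degree sizes applies; the offset between the scales is irrelevant.
A change of 1 K is a change of 1°C, so per K the value is 0.466 × 1 = 0.47.

0.47 J/(g·K)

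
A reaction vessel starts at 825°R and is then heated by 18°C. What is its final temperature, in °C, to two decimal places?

Initial temperature in Celsius: (825 - 491.67) × 5/9 = 185.1833°C.
Final Celsius temperature: 185.1833 + 18.0000 = 203.1833°C.

203.18°C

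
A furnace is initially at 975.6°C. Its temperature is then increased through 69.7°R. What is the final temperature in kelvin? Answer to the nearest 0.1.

1287.5 K

The 69.7°R change is an interval, so only the factor 5/9 applies: +69.7 × 5/9 = +38.7222°C.
Final Celsius temperature: 975.6000 + 38.7222 = 1014.3222°C.
In kelvin: 1014.3222 + 273.15 = 1287.5 K.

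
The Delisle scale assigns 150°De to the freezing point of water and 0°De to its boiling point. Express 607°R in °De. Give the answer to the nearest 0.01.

First in Celsius: (607 - 491.67) × 5/9 = 64.0722°C.
Linearly onto the Delisle scale: 150 + (64.0722 / 100) × (0 - 150) = 53.89°De.

53.89°De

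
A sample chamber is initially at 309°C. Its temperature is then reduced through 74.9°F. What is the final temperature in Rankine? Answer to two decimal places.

972.97°R

The 74.9°F change is an interval, so only the factor 5/9 applies: -74.9 × 5/9 = -41.6111°C.
Final Celsius temperature: 309.0000 - 41.6111 = 267.3889°C.
In Rankine: 267.3889 × 1.8 + 491.67 = 972.97°R.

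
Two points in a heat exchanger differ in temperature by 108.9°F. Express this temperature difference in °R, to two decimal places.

108.90°R

Fahrenheit and Rankine degrees are the same size, so the interval is unchanged: 108.90.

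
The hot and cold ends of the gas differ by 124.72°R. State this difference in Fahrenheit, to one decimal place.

Rankine and Fahrenheit degrees are the same size, so the interval is unchanged: 124.7.

124.7°F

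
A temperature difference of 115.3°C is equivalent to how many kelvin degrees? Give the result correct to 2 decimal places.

115.30 K

Celsius and kelvin degrees are the same size, so the interval is unchanged: 115.30.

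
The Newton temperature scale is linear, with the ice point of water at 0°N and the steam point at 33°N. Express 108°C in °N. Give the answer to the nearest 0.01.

35.64°N

Linearly onto the Newton scale: 0 + (108.0000 / 100) × (33 - 0) = 35.64°N.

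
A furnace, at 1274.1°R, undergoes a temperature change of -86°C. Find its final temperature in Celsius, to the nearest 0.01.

Initial temperature in Celsius: (1274.1 - 491.67) × 5/9 = 434.6833°C.
Final Celsius temperature: 434.6833 - 86.0000 = 348.6833°C.

348.68°C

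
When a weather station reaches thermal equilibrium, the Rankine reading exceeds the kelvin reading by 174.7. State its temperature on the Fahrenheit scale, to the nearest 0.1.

Let x be the Rankine reading; then the kelvin reading is 5/9·x.
(5/9·x) - x = -174.7  ⇒  (-4/9)·x = -174.7  ⇒  x = 393.0750°R.
In Celsius: (393.075 - 491.67) × 5/9 = -54.7750°C.
In Fahrenheit: -54.7750 × 1.8 + 32 = -66.6°F.

-66.6°F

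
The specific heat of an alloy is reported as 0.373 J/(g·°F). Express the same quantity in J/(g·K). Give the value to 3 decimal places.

Since only a temperature interval is involved, the additive offset between the scales drops out.
A change of 1 K is a change of 1.8°F, so per K the value is 0.373 × 1.8 = 0.671.

0.671 J/(g·K)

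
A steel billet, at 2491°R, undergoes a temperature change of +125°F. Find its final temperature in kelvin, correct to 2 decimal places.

Initial temperature in Celsius: (2491 - 491.67) × 5/9 = 1110.7389°C.
The 125°F change is an interval, so only the factor 5/9 applies: +125 × 5/9 = +69.4444°C.
Final Celsius temperature: 1110.7389 + 69.4444 = 1180.1833°C.
In kelvin: 1180.1833 + 273.15 = 1453.33 K.

1453.33 K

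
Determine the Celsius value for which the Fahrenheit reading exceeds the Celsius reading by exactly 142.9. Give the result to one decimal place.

Let C be the Celsius reading. The Fahrenheit reading is F = 1.8·C + 32.
Require F - C = 142.9: (0.8)·C + 32 = 142.9.
C = (142.9 - 32) / (0.8) = 138.6.

138.6°C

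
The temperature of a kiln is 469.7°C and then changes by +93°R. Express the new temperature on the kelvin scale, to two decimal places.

The 93°R change is an interval, so only the factor 5/9 applies: +93 × 5/9 = +51.6667°C.
Final Celsius temperature: 469.7000 + 51.6667 = 521.3667°C.
In kelvin: 521.3667 + 273.15 = 794.52 K.

794.52 K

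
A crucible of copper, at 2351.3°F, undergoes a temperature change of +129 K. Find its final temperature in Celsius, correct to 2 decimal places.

1417.50°C

Initial temperature in Celsius: (2351.3 - 32) × 5/9 = 1288.5000°C.
The 129 K change is an interval; Kelvin and Celsius degrees are the same size, so ΔC = +129°C.
Final Celsius temperature: 1288.5000 + 129.0000 = 1417.5000°C.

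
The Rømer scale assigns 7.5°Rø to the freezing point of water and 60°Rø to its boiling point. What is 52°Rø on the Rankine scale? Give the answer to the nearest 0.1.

644.2°R

Linear interpolation between the fixed points: C = (52 - 7.5) × 100 / (60 - 7.5) = 84.7619°C.
Then 84.7619 × 1.8 + 491.67 = 644.2°R.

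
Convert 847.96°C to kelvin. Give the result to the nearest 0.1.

1121.1 K

In kelvin: 847.9600 + 273.15 = 1121.1 K.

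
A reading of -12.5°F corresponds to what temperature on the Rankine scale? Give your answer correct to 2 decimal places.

In Celsius: (-12.5 - 32) × 5/9 = -24.7222°C.
In Rankine: -24.7222 × 1.8 + 491.67 = 447.17°R.

447.17°R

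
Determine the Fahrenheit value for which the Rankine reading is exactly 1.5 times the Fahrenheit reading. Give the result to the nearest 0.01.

919.34°F

Let F be the Fahrenheit reading. The Rankine reading is R = 1·F + 459.67.
Require R = 1.5·F: 1·F + 459.67 = 1.5·F.
(-0.5)·F = -459.67  ⇒  F = 919.34.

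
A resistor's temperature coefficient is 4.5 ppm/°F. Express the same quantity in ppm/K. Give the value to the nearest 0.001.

8.100 ppm/K

The quantity depends on a temperature interval, so only the ratio of degree sizes applies; the offset between the scales is irrelevant.
A change of 1 K is a change of 1.8°F, so per K the value is 4.5 × 1.8 = 8.100.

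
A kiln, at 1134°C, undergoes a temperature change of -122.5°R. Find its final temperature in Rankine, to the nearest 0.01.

The 122.5°R change is an interval, so only the factor 5/9 applies: -122.5 × 5/9 = -68.0556°C.
Final Celsius temperature: 1134.0000 - 68.0556 = 1065.9444°C.
In Rankine: 1065.9444 × 1.8 + 491.67 = 2410.37°R.

2410.37°R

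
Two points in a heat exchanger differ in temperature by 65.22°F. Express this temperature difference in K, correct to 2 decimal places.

An interval of 1°F corresponds to 5/9 K.
65.22 × 5/9 = 36.23.

36.23 K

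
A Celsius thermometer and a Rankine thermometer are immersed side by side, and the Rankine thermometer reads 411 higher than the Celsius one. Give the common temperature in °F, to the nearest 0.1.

-149.5°F

Let x be the Celsius reading; then the Rankine reading is 1.8·x + 491.67.
(1.8·x + 491.67) - x = 411  ⇒  (0.8)·x = -80.67  ⇒  x = -100.8375°C.
In Fahrenheit: -100.8375 × 1.8 + 32 = -149.5°F.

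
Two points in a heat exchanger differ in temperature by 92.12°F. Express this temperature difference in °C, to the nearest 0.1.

For a temperature interval the offset drops out; only the factor 5/9 applies.
92.12 × 5/9 = 51.2.

51.2°C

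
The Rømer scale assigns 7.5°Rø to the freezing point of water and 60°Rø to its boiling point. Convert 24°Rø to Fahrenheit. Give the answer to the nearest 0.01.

Linear interpolation between the fixed points: C = (24 - 7.5) × 100 / (60 - 7.5) = 31.4286°C.
Then 31.4286 × 1.8 + 32 = 88.57°F.

88.57°F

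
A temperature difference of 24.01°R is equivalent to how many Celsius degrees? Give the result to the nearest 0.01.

For a temperature interval the offset drops out; only the factor 5/9 applies.
24.01 × 5/9 = 13.34.

13.34°C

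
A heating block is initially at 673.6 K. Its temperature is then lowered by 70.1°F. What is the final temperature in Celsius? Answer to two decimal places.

Initial temperature in Celsius: 673.6 - 273.15 = 400.4500°C.
The 70.1°F change is an interval, so only the factor 5/9 applies: -70.1 × 5/9 = -38.9444°C.
Final Celsius temperature: 400.4500 - 38.9444 = 361.5056°C.

361.51°C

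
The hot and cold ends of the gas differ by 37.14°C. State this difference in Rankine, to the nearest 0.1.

66.9°R

For a temperature interval the offset drops out; only the factor 1.8 applies.
37.14 × 1.8 = 66.9.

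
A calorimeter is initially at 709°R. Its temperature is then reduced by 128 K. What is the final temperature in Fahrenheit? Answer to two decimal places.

Initial temperature in Celsius: (709 - 491.67) × 5/9 = 120.7389°C.
The 128 K change is an interval; Kelvin and Celsius degrees are the same size, so ΔC = -128°C.
Final Celsius temperature: 120.7389 - 128.0000 = -7.2611°C.
In Fahrenheit: -7.2611 × 1.8 + 32 = 18.93°F.

18.93°F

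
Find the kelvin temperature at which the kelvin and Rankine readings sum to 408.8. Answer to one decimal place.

146.0 K

Let K be the kelvin reading. The Rankine reading is R = 1.8·K.
Require K + R = 408.8: (2.8)·K = 408.8.
K = (408.8) / (2.8) = 146.0.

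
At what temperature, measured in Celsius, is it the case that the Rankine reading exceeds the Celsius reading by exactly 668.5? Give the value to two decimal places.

221.04°C

Let C be the Celsius reading. The Rankine reading is R = 1.8·C + 491.67.
Require R - C = 668.5: (0.8)·C + 491.67 = 668.5.
C = (668.5 - 491.67) / (0.8) = 221.04.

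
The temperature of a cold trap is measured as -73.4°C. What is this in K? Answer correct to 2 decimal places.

199.75 K

In kelvin: -73.4000 + 273.15 = 199.75 K.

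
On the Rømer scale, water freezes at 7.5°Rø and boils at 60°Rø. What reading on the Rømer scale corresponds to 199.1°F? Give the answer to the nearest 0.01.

First in Celsius: (199.1 - 32) × 5/9 = 92.8333°C.
Linearly onto the Rømer scale: 7.5 + (92.8333 / 100) × (60 - 7.5) = 56.24°Rø.

56.24°Rø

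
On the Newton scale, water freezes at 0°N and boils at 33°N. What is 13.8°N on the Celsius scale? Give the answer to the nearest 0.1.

Linear interpolation between the fixed points: C = (13.8 - 0) × 100 / (33 - 0) = 41.8182°C.

41.8°C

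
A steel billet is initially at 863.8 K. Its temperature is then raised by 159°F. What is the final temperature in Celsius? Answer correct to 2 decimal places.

678.98°C

Initial temperature in Celsius: 863.8 - 273.15 = 590.6500°C.
The 159°F change is an interval, so only the factor 5/9 applies: +159 × 5/9 = +88.3333°C.
Final Celsius temperature: 590.6500 + 88.3333 = 678.9833°C.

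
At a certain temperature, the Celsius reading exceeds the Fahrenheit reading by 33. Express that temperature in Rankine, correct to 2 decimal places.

Let x be the Celsius reading; then the Fahrenheit reading is 1.8·x + 32.
(1.8·x + 32) - x = -33  ⇒  (0.8)·x = -65  ⇒  x = -81.2500°C.
In Rankine: -81.2500 × 1.8 + 491.67 = 345.42°R.

345.42°R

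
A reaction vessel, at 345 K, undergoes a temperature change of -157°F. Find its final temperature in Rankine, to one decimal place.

Initial temperature in Celsius: 345 - 273.15 = 71.8500°C.
The 157°F change is an interval, so only the factor 5/9 applies: -157 × 5/9 = -87.2222°C.
Final Celsius temperature: 71.8500 - 87.2222 = -15.3722°C.
In Rankine: -15.3722 × 1.8 + 491.67 = 464.0°R.

464.0°R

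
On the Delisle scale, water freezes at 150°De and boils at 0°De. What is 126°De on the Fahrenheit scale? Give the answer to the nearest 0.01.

60.80°F

Linear interpolation between the fixed points: C = (126 - 150) × 100 / (0 - 150) = 16.0000°C.
Then 16.0000 × 1.8 + 32 = 60.80°F.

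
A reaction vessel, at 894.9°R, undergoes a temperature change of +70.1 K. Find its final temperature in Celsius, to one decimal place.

294.1°C

Initial temperature in Celsius: (894.9 - 491.67) × 5/9 = 224.0167°C.
The 70.1 K change is an interval; Kelvin and Celsius degrees are the same size, so ΔC = +70.1°C.
Final Celsius temperature: 224.0167 + 70.1000 = 294.1167°C.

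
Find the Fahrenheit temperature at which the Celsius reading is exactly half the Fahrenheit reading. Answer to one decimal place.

Let F be the Fahrenheit reading. The Celsius reading is C = 5/9·F - 17.7778.
Require C = 0.5·F: 5/9·F - 17.7778 = 0.5·F.
(1/18)·F = 17.7778  ⇒  F = 320.0.

320.0°F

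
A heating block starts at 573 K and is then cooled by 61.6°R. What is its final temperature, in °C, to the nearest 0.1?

Initial temperature in Celsius: 573 - 273.15 = 299.8500°C.
The 61.6°R change is an interval, so only the factor 5/9 applies: -61.6 × 5/9 = -34.2222°C.
Final Celsius temperature: 299.8500 - 34.2222 = 265.6278°C.

265.6°C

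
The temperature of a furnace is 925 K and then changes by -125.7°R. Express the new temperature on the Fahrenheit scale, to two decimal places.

Initial temperature in Celsius: 925 - 273.15 = 651.8500°C.
The 125.7°R change is an interval, so only the factor 5/9 applies: -125.7 × 5/9 = -69.8333°C.
Final Celsius temperature: 651.8500 - 69.8333 = 582.0167°C.
In Fahrenheit: 582.0167 × 1.8 + 32 = 1079.63°F.

1079.63°F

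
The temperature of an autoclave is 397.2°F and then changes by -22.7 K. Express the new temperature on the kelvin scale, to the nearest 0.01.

453.34 K

Initial temperature in Celsius: (397.2 - 32) × 5/9 = 202.8889°C.
The 22.7 K change is an interval; Kelvin and Celsius degrees are the same size, so ΔC = -22.7°C.
Final Celsius temperature: 202.8889 - 22.7000 = 180.1889°C.
In kelvin: 180.1889 + 273.15 = 453.34 K.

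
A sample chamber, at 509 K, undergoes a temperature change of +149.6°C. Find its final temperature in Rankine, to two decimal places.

Initial temperature in Celsius: 509 - 273.15 = 235.8500°C.
Final Celsius temperature: 235.8500 + 149.6000 = 385.4500°C.
In Rankine: 385.4500 × 1.8 + 491.67 = 1185.48°R.

1185.48°R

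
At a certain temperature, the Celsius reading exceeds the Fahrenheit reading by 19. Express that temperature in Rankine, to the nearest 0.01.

376.92°R

Let x be the Celsius reading; then the Fahrenheit reading is 1.8·x + 32.
(1.8·x + 32) - x = -19  ⇒  (0.8)·x = -51  ⇒  x = -63.7500°C.
In Rankine: -63.7500 × 1.8 + 491.67 = 376.92°R.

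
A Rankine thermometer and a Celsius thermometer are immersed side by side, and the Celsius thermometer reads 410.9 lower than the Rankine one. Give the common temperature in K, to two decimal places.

172.19 K

Let x be the Rankine reading; then the Celsius reading is 5/9·x - 273.15.
(5/9·x - 273.15) - x = -410.9  ⇒  (-4/9)·x = -137.75  ⇒  x = 309.9375°R.
In Celsius: (309.9375 - 491.67) × 5/9 = -100.9625°C.
In kelvin: -100.9625 + 273.15 = 172.19 K.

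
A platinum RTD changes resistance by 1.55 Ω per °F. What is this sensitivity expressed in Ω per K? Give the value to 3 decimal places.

Since only a temperature interval is involved, the additive offset between the scales drops out.
A change of 1 K is a change of 1.8°F, so per K the value is 1.55 × 1.8 = 2.790.

2.790 Ω per K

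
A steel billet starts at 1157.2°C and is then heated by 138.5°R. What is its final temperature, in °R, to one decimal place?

2713.1°R

The 138.5°R change is an interval, so only the factor 5/9 applies: +138.5 × 5/9 = +76.9444°C.
Final Celsius temperature: 1157.2000 + 76.9444 = 1234.1444°C.
In Rankine: 1234.1444 × 1.8 + 491.67 = 2713.1°R.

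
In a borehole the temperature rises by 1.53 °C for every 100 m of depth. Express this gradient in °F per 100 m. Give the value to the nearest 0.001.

The quantity depends on a temperature interval, so only the ratio of degree sizes applies; the offset between the scales is irrelevant.
A change of 1°C is a change of 1.8°F, so 1.53 × 1.8 = 2.754.

2.754 °F/100 m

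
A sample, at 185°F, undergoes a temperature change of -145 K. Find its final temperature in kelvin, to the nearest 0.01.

213.15 K

Initial temperature in Celsius: (185 - 32) × 5/9 = 85.0000°C.
The 145 K change is an interval; Kelvin and Celsius degrees are the same size, so ΔC = -145°C.
Final Celsius temperature: 85.0000 - 145.0000 = -60.0000°C.
In kelvin: -60.0000 + 273.15 = 213.15 K.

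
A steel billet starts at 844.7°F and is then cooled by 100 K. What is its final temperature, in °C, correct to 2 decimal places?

Initial temperature in Celsius: (844.7 - 32) × 5/9 = 451.5000°C.
The 100 K change is an interval; Kelvin and Celsius degrees are the same size, so ΔC = -100°C.
Final Celsius temperature: 451.5000 - 100.0000 = 351.5000°C.

351.50°C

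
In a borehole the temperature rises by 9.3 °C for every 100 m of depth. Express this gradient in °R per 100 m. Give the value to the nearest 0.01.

Since only a temperature interval is involved, the additive offset between the scales drops out.
A change of 1°C is a change of 1.8°R, so 9.3 × 1.8 = 16.74.

16.74 °R/100 m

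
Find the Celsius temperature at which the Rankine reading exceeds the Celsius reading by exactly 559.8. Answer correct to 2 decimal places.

Let C be the Celsius reading. The Rankine reading is R = 1.8·C + 491.67.
Require R - C = 559.8: (0.8)·C + 491.67 = 559.8.
C = (559.8 - 491.67) / (0.8) = 85.16.

85.16°C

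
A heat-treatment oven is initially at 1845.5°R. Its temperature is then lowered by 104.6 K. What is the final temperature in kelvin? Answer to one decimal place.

920.7 K

Initial temperature in Celsius: (1845.5 - 491.67) × 5/9 = 752.1278°C.
The 104.6 K change is an interval; Kelvin and Celsius degrees are the same size, so ΔC = -104.6°C.
Final Celsius temperature: 752.1278 - 104.6000 = 647.5278°C.
In kelvin: 647.5278 + 273.15 = 920.7 K.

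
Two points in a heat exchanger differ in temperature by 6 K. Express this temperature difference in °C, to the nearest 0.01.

Kelvin and Celsius degrees are the same size, so the interval is unchanged: 6.00.

6.00°C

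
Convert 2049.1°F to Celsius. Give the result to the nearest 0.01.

1120.61°C

In Celsius: (2049.1 - 32) × 5/9 = 1120.6111°C.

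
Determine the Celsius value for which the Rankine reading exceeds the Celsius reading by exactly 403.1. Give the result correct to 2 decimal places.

Let C be the Celsius reading. The Rankine reading is R = 1.8·C + 491.67.
Require R - C = 403.1: (0.8)·C + 491.67 = 403.1.
C = (403.1 - 491.67) / (0.8) = -110.71.

-110.71°C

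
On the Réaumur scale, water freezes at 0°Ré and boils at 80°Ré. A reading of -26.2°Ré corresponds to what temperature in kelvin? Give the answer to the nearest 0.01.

240.40 K

Linear interpolation between the fixed points: C = (-26.2 - 0) × 100 / (80 - 0) = -32.7500°C.
Then -32.7500 + 273.15 = 240.40 K.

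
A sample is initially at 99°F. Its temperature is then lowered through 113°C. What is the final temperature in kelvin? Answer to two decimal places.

Initial temperature in Celsius: (99 - 32) × 5/9 = 37.2222°C.
Final Celsius temperature: 37.2222 - 113.0000 = -75.7778°C.
In kelvin: -75.7778 + 273.15 = 197.37 K.

197.37 K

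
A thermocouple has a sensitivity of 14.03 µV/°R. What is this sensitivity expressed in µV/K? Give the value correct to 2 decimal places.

The quantity depends on a temperature interval, so only the ratio of degree sizes applies; the offset between the scales is irrelevant.
A change of 1 K is a change of 1.8°R, so per K the value is 14.03 × 1.8 = 25.25.

25.25 µV/K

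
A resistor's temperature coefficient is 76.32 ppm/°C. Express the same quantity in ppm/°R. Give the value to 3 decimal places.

Since only a temperature interval is involved, the additive offset between the scales drops out.
A change of 1°R is a change of 5/9°C, so per °R the value is 76.32 × 5/9 = 42.400.

42.400 ppm/°R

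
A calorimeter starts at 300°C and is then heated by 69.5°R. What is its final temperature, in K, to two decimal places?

611.76 K

The 69.5°R change is an interval, so only the factor 5/9 applies: +69.5 × 5/9 = +38.6111°C.
Final Celsius temperature: 300.0000 + 38.6111 = 338.6111°C.
In kelvin: 338.6111 + 273.15 = 611.76 K.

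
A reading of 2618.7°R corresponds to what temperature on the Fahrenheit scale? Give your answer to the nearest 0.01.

In Celsius: (2618.7 - 491.67) × 5/9 = 1181.6833°C.
In Fahrenheit: 1181.6833 × 1.8 + 32 = 2159.03°F.

2159.03°F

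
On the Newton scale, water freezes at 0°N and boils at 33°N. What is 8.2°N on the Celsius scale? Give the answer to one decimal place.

24.8°C

Linear interpolation between the fixed points: C = (8.2 - 0) × 100 / (33 - 0) = 24.8485°C.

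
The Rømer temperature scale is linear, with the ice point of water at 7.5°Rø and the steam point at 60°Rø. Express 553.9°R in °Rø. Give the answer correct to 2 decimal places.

First in Celsius: (553.9 - 491.67) × 5/9 = 34.5722°C.
Linearly onto the Rømer scale: 7.5 + (34.5722 / 100) × (60 - 7.5) = 25.65°Rø.

25.65°Rø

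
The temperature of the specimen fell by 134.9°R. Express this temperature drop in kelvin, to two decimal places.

Only the scale ratio 5/9 matters for a change in temperature.
134.9 × 5/9 = 74.94.

74.94 K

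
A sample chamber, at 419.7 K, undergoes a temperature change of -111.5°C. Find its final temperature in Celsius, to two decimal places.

Initial temperature in Celsius: 419.7 - 273.15 = 146.5500°C.
Final Celsius temperature: 146.5500 - 111.5000 = 35.0500°C.

35.05°C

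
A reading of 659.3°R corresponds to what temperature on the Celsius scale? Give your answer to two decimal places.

In Celsius: (659.3 - 491.67) × 5/9 = 93.1278°C.

93.13°C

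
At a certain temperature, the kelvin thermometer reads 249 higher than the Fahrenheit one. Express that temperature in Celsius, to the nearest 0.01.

-9.81°C

Let x be the Fahrenheit reading; then the kelvin reading is 5/9·x + 255.372.
(5/9·x + 255.372) - x = 249  ⇒  (-4/9)·x = -6.37222  ⇒  x = 14.3375°F.
In Celsius: (14.3375 - 32) × 5/9 = -9.81°C.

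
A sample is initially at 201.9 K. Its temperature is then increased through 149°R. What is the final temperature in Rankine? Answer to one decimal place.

512.4°R

Initial temperature in Celsius: 201.9 - 273.15 = -71.2500°C.
The 149°R change is an interval, so only the factor 5/9 applies: +149 × 5/9 = +82.7778°C.
Final Celsius temperature: -71.2500 + 82.7778 = 11.5278°C.
In Rankine: 11.5278 × 1.8 + 491.67 = 512.4°R.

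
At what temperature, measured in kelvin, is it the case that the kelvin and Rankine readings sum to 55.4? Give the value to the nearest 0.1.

Let K be the kelvin reading. The Rankine reading is R = 1.8·K.
Require K + R = 55.4: (2.8)·K = 55.4.
K = (55.4) / (2.8) = 19.8.

19.8 K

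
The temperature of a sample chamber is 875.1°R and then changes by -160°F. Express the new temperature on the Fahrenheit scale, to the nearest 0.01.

Initial temperature in Celsius: (875.1 - 491.67) × 5/9 = 213.0167°C.
The 160°F change is an interval, so only the factor 5/9 applies: -160 × 5/9 = -88.8889°C.
Final Celsius temperature: 213.0167 - 88.8889 = 124.1278°C.
In Fahrenheit: 124.1278 × 1.8 + 32 = 255.43°F.

255.43°F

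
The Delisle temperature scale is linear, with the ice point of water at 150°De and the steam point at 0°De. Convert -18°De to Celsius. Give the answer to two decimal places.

Linear interpolation between the fixed points: C = (-18 - 150) × 100 / (0 - 150) = 112.0000°C.

112.00°C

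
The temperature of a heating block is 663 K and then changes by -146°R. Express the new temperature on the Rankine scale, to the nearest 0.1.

1047.4°R

Initial temperature in Celsius: 663 - 273.15 = 389.8500°C.
The 146°R change is an interval, so only the factor 5/9 applies: -146 × 5/9 = -81.1111°C.
Final Celsius temperature: 389.8500 - 81.1111 = 308.7389°C.
In Rankine: 308.7389 × 1.8 + 491.67 = 1047.4°R.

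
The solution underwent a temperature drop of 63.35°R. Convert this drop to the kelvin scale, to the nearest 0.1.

35.2 K

An interval of 1°R corresponds to 5/9 K.
63.35 × 5/9 = 35.2.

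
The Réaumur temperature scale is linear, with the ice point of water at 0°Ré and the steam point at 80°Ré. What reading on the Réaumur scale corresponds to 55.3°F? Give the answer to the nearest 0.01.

First in Celsius: (55.3 - 32) × 5/9 = 12.9444°C.
Linearly onto the Réaumur scale: 0 + (12.9444 / 100) × (80 - 0) = 10.36°Ré.

10.36°Ré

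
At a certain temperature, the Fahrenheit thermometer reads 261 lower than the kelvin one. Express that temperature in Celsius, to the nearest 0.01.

Let x be the kelvin reading; then the Fahrenheit reading is 1.8·x - 459.67.
(1.8·x - 459.67) - x = -261  ⇒  (0.8)·x = 198.67  ⇒  x = 248.3375 K.
In Celsius: 248.3375 - 273.15 = -24.81°C.

-24.81°C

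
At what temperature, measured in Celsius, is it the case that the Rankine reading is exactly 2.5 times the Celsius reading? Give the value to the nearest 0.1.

Let C be the Celsius reading. The Rankine reading is R = 1.8·C + 491.67.
Require R = 2.5·C: 1.8·C + 491.67 = 2.5·C.
(-0.7)·C = -491.67  ⇒  C = 702.4.

702.4°C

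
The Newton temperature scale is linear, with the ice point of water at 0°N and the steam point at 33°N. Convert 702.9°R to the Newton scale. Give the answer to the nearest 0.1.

38.7°N

First in Celsius: (702.9 - 491.67) × 5/9 = 117.3500°C.
Linearly onto the Newton scale: 0 + (117.3500 / 100) × (33 - 0) = 38.7°N.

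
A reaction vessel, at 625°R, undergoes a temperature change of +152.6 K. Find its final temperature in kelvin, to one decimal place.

499.8 K

Initial temperature in Celsius: (625 - 491.67) × 5/9 = 74.0722°C.
The 152.6 K change is an interval; Kelvin and Celsius degrees are the same size, so ΔC = +152.6°C.
Final Celsius temperature: 74.0722 + 152.6000 = 226.6722°C.
In kelvin: 226.6722 + 273.15 = 499.8 K.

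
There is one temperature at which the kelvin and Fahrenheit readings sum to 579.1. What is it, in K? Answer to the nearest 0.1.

Let K be the kelvin reading. The Fahrenheit reading is F = 1.8·K - 459.67.
Require K + F = 579.1: (2.8)·K - 459.67 = 579.1.
K = (579.1 + 459.67) / (2.8) = 371.0.

371.0 K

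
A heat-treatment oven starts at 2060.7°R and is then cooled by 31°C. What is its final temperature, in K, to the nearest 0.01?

1113.83 K

Initial temperature in Celsius: (2060.7 - 491.67) × 5/9 = 871.6833°C.
Final Celsius temperature: 871.6833 - 31.0000 = 840.6833°C.
In kelvin: 840.6833 + 273.15 = 1113.83 K.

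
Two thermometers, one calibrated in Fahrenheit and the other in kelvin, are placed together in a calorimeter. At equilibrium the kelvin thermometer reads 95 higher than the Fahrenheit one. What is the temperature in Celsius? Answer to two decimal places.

Let x be the Fahrenheit reading; then the kelvin reading is 5/9·x + 255.372.
(5/9·x + 255.372) - x = 95  ⇒  (-4/9)·x = -160.372  ⇒  x = 360.8375°F.
In Celsius: (360.8375 - 32) × 5/9 = 182.69°C.

182.69°C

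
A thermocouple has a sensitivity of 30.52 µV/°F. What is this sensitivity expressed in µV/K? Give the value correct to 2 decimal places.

Since only a temperature interval is involved, the additive offset between the scales drops out.
A change of 1 K is a change of 1.8°F, so per K the value is 30.52 × 1.8 = 54.94.

54.94 µV/K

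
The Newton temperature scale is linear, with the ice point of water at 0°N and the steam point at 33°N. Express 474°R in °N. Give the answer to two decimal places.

First in Celsius: (474 - 491.67) × 5/9 = -9.8167°C.
Linearly onto the Newton scale: 0 + (-9.8167 / 100) × (33 - 0) = -3.24°N.

-3.24°N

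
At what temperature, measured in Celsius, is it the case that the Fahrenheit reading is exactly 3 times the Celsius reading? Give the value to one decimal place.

26.7°C

Let C be the Celsius reading. The Fahrenheit reading is F = 1.8·C + 32.
Require F = 3·C: 1.8·C + 32 = 3·C.
(-1.2)·C = -32  ⇒  C = 26.7.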